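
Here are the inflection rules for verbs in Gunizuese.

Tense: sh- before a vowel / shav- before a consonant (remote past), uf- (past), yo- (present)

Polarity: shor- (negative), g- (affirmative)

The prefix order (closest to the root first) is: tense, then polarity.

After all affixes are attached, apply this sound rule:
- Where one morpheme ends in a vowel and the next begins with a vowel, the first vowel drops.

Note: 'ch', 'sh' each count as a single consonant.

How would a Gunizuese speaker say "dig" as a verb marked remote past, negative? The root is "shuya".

shorshavshuya

Attach tense remote past shav- (before consonant 'sh') → shavshuya.
Attach polarity negative shor- → shorshavshuya.
Vowel deletion: no change.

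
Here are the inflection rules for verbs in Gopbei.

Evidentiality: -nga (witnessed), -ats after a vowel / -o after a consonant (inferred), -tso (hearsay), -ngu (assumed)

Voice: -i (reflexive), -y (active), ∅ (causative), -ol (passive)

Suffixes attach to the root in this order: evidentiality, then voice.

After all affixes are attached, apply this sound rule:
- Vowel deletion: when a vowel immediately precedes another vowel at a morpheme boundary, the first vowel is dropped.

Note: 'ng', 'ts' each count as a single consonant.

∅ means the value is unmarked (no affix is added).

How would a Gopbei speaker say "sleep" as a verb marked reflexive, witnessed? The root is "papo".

papongi

Attach evidentiality witnessed -nga → paponga.
Attach voice reflexive -i → papongai.
Apply vowel deletion: papongai → papongi.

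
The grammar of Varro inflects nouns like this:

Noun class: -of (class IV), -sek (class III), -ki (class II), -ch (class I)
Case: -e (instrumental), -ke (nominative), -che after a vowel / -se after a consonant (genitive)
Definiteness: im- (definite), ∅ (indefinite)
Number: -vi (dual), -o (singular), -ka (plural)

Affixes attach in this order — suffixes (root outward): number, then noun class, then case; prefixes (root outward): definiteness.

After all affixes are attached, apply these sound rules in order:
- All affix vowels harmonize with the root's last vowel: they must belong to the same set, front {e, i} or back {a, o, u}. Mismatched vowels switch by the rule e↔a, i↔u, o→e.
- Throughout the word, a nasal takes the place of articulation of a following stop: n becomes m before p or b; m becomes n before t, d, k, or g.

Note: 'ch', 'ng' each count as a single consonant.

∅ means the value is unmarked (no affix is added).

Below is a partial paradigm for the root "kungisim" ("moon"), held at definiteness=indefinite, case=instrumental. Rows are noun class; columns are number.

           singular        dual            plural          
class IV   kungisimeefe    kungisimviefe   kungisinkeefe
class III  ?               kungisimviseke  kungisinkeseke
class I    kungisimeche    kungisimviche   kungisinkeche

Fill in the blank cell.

Attach number singular -o → kungisimo.
Attach noun class class III -sek → kungisimosek.
definiteness = indefinite: zero marking, form stays kungisimosek.
Attach case instrumental -e → kungisimoseke.
Apply vowel harmony: kungisimoseke → kungisimeseke.
Nasal assimilation: no change.

kungisimeseke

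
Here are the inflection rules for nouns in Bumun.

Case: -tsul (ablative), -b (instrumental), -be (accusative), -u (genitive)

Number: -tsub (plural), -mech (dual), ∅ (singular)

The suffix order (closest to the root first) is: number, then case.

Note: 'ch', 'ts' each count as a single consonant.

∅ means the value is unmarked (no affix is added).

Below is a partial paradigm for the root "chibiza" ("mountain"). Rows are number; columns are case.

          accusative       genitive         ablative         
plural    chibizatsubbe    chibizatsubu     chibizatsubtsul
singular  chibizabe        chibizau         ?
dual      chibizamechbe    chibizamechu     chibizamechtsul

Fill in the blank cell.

chibizatsul

number = singular: zero marking, form stays chibiza.
Attach case ablative -tsul → chibizatsul.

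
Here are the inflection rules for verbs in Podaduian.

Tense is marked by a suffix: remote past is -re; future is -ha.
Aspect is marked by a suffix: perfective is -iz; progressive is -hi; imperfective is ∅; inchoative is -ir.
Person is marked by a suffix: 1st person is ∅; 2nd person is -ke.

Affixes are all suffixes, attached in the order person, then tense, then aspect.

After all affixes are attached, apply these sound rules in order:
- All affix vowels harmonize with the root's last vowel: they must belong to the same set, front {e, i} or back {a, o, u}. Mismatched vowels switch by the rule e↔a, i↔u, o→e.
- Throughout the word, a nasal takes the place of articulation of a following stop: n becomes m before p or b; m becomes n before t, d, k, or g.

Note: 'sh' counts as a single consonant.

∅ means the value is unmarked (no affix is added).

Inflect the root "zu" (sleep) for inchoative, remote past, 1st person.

zuraur

person = 1st person: zero marking, form stays zu.
Attach tense remote past -re → zure.
Attach aspect inchoative -ir → zureir.
Apply vowel harmony: zureir → zuraur.
Nasal assimilation: no change.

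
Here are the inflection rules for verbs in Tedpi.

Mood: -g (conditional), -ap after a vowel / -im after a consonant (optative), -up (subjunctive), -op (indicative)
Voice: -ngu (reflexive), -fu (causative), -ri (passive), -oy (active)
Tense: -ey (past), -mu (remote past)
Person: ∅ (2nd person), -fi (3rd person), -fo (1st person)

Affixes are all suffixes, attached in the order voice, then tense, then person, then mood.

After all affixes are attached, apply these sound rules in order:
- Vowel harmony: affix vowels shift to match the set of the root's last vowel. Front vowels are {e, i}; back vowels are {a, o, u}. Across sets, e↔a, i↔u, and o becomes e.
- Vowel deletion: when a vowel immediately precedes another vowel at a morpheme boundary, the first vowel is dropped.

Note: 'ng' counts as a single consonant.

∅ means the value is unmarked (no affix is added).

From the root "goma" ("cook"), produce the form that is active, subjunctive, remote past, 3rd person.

Attach voice active -oy → gomaoy.
Attach tense remote past -mu → gomaoymu.
Attach person 3rd person -fi → gomaoymufi.
Attach mood subjunctive -up → gomaoymufiup.
Apply vowel harmony: gomaoymufiup → gomaoymufuup.
Apply vowel deletion: gomaoymufuup → gomoymufup.

gomoymufup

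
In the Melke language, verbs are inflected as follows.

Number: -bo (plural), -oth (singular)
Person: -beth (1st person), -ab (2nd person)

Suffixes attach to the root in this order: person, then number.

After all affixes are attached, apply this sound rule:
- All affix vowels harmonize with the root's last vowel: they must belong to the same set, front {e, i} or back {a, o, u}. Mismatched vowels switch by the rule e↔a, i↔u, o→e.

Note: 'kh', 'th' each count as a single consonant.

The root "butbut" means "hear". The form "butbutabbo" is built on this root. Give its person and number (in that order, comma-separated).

2nd person, plural

Segment: butbut-ab-bo.
person: -ab → 2nd person.
number: -bo → plural.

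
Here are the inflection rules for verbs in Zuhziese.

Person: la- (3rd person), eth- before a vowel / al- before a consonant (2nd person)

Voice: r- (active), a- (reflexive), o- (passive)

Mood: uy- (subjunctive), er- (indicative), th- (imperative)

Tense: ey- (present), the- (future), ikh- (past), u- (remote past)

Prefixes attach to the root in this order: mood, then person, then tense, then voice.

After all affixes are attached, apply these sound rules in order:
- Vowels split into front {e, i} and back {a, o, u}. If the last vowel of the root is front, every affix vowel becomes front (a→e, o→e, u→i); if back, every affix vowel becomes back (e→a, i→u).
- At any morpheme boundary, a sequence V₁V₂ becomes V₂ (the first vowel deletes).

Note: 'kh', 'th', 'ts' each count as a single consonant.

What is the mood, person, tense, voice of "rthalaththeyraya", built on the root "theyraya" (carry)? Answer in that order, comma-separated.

imperative, 3rd person, future, active

Segment: r-the-la-th-theyraya.
mood: th- → imperative.
person: la- → 3rd person.
tense: the- → future.
voice: r- → active.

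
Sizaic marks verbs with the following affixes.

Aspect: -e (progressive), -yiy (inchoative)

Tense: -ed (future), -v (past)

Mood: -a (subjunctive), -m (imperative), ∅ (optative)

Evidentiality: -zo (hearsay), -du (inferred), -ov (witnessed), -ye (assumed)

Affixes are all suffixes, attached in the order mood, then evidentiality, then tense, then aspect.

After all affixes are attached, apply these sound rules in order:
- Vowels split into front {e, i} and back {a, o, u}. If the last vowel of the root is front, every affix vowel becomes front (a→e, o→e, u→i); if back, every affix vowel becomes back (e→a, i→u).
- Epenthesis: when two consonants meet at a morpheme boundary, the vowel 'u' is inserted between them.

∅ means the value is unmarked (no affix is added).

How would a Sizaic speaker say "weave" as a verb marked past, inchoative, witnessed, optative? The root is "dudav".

dudavovuvuyuy

mood = optative: zero marking, form stays dudav.
Attach evidentiality witnessed -ov → dudavov.
Attach tense past -v → dudavovv.
Attach aspect inchoative -yiy → dudavovvyiy.
Apply vowel harmony: dudavovvyiy → dudavovvyuy.
Apply epenthesis: dudavovvyuy → dudavovuvuyuy.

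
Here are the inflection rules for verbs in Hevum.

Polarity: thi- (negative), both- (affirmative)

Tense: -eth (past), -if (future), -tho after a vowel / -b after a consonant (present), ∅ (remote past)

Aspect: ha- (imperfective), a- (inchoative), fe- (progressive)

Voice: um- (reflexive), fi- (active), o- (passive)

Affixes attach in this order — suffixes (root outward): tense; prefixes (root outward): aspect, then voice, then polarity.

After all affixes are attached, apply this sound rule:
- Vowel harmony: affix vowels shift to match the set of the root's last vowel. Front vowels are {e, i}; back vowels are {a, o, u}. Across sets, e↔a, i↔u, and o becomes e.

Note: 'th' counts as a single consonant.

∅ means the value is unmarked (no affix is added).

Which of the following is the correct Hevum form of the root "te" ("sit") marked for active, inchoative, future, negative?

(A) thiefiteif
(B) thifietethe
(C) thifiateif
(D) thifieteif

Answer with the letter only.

D

Attach aspect inchoative a- → ate.
Attach tense future -if → ateif.
Attach voice active fi- → fiateif.
Attach polarity negative thi- → thifiateif.
Apply vowel harmony: thifiateif → thifieteif.
So the correct form is thifieteif, option (D).
(A) thiefiteif is wrong: it has the affixes in the wrong order.
(C) thifiateif is wrong: it fails to apply the sound rule(s).
(B) thifietethe is wrong: it uses present instead of future for tense.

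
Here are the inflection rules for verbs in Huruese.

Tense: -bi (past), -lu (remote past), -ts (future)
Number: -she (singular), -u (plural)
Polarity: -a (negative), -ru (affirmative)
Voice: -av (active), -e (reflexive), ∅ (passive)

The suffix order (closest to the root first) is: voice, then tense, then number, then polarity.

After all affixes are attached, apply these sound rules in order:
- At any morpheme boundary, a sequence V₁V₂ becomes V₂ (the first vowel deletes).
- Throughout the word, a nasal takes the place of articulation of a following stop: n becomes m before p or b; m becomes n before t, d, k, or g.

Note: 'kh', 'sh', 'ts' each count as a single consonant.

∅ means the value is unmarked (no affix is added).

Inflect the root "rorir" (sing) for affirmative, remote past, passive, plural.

rorirluru

voice = passive: zero marking, form stays rorir.
Attach tense remote past -lu → rorirlu.
Attach number plural -u → rorirluu.
Attach polarity affirmative -ru → rorirluuru.
Apply vowel deletion: rorirluuru → rorirluru.
Nasal assimilation: no change.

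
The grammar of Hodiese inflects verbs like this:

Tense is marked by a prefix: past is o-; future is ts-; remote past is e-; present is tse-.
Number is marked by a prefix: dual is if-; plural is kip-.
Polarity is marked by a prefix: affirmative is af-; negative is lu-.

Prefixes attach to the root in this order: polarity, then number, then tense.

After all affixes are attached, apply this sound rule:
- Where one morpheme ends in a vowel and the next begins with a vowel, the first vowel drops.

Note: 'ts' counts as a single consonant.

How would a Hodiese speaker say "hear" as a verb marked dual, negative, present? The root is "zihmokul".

tsifluzihmokul

Attach polarity negative lu- → luzihmokul.
Attach number dual if- → ifluzihmokul.
Attach tense present tse- → tseifluzihmokul.
Apply vowel deletion: tseifluzihmokul → tsifluzihmokul.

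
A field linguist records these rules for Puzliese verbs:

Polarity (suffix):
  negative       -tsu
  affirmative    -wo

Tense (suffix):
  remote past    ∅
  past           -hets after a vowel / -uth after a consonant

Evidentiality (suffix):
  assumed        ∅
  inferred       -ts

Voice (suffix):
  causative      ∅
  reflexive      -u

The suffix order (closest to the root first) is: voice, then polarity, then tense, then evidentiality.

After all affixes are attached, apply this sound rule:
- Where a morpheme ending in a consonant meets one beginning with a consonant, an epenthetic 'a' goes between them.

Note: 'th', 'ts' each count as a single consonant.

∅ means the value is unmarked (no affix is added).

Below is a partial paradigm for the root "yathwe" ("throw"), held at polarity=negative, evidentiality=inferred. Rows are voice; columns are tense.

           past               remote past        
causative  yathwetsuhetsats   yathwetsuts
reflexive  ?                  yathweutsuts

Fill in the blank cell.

yathweutsuhetsats

Attach voice reflexive -u → yathweu.
Attach polarity negative -tsu → yathweutsu.
Attach tense past -hets (after vowel 'u') → yathweutsuhets.
Attach evidentiality inferred -ts → yathweutsuhetsts.
Apply epenthesis: yathweutsuhetsts → yathweutsuhetsats.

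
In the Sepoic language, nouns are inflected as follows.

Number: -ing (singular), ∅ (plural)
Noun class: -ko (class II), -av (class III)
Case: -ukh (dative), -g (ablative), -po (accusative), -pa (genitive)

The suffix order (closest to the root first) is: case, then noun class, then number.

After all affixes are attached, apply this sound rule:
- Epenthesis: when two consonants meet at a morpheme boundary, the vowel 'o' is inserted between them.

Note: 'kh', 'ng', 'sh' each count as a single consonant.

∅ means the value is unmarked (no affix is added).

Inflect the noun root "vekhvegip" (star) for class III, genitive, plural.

Attach case genitive -pa → vekhvegippa.
Attach noun class class III -av → vekhvegippaav.
number = plural: zero marking, form stays vekhvegippaav.
Apply epenthesis: vekhvegippaav → vekhvegipopaav.

vekhvegipopaav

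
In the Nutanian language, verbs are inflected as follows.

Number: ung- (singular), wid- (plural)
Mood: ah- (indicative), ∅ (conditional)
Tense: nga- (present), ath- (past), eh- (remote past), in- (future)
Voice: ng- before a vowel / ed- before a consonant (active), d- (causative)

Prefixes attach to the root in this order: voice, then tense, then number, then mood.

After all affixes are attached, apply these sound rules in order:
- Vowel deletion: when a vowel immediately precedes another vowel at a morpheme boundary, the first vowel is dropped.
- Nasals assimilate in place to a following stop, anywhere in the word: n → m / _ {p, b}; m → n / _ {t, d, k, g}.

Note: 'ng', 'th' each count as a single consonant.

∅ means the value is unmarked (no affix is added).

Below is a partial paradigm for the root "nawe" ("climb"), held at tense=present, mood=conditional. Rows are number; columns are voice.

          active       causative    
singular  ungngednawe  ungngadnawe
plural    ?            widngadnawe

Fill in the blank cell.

Attach voice active ed- (before consonant 'n') → ednawe.
Attach tense present nga- → ngaednawe.
Attach number plural wid- → widngaednawe.
mood = conditional: zero marking, form stays widngaednawe.
Apply vowel deletion: widngaednawe → widngednawe.
Nasal assimilation: no change.

widngednawe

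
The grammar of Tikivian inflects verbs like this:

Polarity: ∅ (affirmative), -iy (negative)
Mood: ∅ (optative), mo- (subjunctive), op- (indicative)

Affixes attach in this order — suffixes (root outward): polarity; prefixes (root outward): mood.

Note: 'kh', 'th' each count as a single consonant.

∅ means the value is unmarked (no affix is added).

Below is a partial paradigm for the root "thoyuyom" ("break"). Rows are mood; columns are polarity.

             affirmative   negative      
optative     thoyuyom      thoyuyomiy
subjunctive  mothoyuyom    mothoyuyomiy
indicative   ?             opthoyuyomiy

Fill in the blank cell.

opthoyuyom

Attach mood indicative op- → opthoyuyom.
polarity = affirmative: zero marking, form stays opthoyuyom.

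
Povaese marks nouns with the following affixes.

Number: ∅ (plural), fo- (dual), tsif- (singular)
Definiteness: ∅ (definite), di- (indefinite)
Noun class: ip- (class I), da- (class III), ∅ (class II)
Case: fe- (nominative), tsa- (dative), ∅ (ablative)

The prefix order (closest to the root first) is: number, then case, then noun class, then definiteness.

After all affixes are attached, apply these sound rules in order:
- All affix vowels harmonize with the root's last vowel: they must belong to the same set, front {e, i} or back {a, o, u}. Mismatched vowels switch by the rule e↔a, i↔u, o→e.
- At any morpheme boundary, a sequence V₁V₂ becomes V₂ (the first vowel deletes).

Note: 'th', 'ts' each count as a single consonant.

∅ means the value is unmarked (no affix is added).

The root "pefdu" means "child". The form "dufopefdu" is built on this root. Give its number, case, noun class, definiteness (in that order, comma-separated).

dual, ablative, class II, indefinite

Segment: di-fo-pefdu.
number: fo- → dual.
case: ∅ → ablative.
noun class: ∅ → class II.
definiteness: di- → indefinite.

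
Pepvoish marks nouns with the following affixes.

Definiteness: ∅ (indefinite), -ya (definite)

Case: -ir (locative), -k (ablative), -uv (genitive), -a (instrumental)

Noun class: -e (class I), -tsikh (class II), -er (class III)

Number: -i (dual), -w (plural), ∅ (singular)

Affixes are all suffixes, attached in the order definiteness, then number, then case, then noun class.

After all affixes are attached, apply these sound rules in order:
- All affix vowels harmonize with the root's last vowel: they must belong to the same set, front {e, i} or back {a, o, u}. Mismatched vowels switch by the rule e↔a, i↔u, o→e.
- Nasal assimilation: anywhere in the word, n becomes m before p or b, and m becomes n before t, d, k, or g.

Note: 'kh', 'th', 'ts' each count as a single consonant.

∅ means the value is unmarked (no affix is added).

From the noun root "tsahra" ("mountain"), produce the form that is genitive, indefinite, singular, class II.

tsahrauvtsukh

definiteness = indefinite: zero marking, form stays tsahra.
number = singular: zero marking, form stays tsahra.
Attach case genitive -uv → tsahrauv.
Attach noun class class II -tsikh → tsahrauvtsikh.
Apply vowel harmony: tsahrauvtsikh → tsahrauvtsukh.
Nasal assimilation: no change.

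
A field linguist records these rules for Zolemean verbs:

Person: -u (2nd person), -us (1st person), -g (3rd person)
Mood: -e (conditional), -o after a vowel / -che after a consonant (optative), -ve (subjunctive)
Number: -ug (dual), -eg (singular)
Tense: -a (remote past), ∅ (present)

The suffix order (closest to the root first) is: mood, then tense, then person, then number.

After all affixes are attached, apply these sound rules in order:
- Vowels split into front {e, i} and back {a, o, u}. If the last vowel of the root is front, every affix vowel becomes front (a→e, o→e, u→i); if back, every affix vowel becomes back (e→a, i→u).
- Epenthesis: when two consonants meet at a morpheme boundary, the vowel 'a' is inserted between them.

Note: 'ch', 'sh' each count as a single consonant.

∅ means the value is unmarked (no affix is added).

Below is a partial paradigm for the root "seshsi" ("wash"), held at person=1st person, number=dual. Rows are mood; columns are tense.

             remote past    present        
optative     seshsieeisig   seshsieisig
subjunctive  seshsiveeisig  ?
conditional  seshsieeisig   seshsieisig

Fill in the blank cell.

Attach mood subjunctive -ve → seshsive.
tense = present: zero marking, form stays seshsive.
Attach person 1st person -us → seshsiveus.
Attach number dual -ug → seshsiveusug.
Apply vowel harmony: seshsiveusug → seshsiveisig.
Epenthesis: no change.

seshsiveisig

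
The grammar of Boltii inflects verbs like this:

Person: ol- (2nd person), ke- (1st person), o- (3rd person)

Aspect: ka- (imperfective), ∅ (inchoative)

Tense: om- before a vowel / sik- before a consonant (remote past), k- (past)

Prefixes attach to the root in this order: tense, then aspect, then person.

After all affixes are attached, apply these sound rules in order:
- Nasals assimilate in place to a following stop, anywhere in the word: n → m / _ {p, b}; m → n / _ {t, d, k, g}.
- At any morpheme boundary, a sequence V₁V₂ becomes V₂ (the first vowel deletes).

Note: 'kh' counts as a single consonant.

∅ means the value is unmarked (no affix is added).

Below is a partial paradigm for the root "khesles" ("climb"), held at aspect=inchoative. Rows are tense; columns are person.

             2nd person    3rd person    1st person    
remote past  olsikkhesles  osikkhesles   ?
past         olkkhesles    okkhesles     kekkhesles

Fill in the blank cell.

Attach tense remote past sik- (before consonant 'kh') → sikkhesles.
aspect = inchoative: zero marking, form stays sikkhesles.
Attach person 1st person ke- → kesikkhesles.
Nasal assimilation: no change.
Vowel deletion: no change.

kesikkhesles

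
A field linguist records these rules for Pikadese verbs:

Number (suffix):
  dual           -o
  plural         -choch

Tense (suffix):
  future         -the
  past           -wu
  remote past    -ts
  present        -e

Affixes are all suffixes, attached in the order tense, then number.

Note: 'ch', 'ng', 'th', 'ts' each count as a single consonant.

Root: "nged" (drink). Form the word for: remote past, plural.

Attach tense remote past -ts → ngedts.
Attach number plural -choch → ngedtschoch.

ngedtschoch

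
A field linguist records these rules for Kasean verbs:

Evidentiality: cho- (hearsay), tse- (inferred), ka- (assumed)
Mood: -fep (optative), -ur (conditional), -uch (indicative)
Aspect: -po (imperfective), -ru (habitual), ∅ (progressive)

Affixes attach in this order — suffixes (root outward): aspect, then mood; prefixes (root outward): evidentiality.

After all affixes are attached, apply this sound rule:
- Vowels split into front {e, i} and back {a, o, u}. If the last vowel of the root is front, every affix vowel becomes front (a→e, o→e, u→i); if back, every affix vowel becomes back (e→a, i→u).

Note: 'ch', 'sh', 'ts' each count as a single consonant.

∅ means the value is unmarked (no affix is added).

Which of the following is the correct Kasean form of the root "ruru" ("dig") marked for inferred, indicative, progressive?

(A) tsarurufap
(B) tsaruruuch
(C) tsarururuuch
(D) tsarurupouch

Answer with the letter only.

B

Attach evidentiality inferred tse- → tseruru.
aspect = progressive: zero marking, form stays tseruru.
Attach mood indicative -uch → tseruruuch.
Apply vowel harmony: tseruruuch → tsaruruuch.
So the correct form is tsaruruuch, option (B).
(C) tsarururuuch is wrong: it uses habitual instead of progressive for aspect.
(D) tsarurupouch is wrong: it uses imperfective instead of progressive for aspect.
(A) tsarurufap is wrong: it uses optative instead of indicative for mood.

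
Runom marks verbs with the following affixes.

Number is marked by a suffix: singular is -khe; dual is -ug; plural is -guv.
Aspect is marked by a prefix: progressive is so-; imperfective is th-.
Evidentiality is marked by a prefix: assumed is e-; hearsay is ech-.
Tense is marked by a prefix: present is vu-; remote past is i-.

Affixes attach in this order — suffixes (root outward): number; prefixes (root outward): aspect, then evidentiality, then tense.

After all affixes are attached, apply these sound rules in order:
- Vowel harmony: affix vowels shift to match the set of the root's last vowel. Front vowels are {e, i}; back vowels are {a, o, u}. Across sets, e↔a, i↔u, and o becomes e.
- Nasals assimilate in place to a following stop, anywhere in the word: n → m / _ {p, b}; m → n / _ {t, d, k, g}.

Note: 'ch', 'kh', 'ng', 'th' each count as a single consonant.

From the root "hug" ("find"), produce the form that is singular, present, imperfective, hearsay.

Attach number singular -khe → hugkhe.
Attach aspect imperfective th- → thhugkhe.
Attach evidentiality hearsay ech- → echthhugkhe.
Attach tense present vu- → vuechthhugkhe.
Apply vowel harmony: vuechthhugkhe → vuachthhugkha.
Nasal assimilation: no change.

vuachthhugkha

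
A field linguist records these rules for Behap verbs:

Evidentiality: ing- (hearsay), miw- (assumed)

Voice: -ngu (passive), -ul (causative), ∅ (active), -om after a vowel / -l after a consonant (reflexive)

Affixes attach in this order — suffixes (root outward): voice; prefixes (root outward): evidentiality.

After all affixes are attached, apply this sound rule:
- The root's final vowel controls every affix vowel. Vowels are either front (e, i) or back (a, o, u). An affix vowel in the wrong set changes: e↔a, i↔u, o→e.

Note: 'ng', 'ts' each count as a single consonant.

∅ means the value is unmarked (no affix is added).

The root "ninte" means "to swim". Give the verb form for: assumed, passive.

miwnintengi

Attach voice passive -ngu → nintengu.
Attach evidentiality assumed miw- → miwnintengu.
Apply vowel harmony: miwnintengu → miwnintengi.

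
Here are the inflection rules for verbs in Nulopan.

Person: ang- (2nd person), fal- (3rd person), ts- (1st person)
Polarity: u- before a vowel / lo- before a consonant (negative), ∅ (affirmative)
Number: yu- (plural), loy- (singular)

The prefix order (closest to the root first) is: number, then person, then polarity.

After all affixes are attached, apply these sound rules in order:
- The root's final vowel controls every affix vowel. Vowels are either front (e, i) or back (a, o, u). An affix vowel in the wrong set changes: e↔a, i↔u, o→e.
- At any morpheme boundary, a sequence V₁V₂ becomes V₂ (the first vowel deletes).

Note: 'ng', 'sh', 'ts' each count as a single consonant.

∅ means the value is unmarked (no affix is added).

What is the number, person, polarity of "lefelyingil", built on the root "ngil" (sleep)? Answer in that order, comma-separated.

plural, 3rd person, negative

Segment: lo-fal-yu-ngil.
number: yu- → plural.
person: fal- → 3rd person.
polarity: u/lo- → negative.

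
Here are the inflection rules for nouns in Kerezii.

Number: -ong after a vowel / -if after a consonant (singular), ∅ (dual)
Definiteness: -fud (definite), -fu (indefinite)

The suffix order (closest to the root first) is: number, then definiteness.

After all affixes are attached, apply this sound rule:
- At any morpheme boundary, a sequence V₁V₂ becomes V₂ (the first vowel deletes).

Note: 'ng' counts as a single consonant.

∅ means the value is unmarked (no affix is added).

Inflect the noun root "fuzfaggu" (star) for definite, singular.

Attach number singular -ong (after vowel 'u') → fuzfagguong.
Attach definiteness definite -fud → fuzfagguongfud.
Apply vowel deletion: fuzfagguongfud → fuzfaggongfud.

fuzfaggongfud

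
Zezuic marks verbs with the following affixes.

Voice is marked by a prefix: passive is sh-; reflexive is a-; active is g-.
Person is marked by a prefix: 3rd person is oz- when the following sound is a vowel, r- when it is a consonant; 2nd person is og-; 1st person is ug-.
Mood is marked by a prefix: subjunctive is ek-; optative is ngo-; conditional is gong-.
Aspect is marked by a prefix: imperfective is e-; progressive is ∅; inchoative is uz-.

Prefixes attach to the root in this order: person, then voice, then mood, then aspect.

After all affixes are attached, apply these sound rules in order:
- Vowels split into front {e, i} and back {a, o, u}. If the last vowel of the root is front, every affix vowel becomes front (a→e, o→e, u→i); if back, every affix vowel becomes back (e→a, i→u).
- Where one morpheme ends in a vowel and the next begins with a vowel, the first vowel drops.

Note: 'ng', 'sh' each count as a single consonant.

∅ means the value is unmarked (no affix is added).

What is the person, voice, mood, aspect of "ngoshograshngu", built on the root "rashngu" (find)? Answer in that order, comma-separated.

Segment: ngo-sh-og-rashngu.
person: og- → 2nd person.
voice: sh- → passive.
mood: ngo- → optative.
aspect: ∅ → progressive.

2nd person, passive, optative, progressive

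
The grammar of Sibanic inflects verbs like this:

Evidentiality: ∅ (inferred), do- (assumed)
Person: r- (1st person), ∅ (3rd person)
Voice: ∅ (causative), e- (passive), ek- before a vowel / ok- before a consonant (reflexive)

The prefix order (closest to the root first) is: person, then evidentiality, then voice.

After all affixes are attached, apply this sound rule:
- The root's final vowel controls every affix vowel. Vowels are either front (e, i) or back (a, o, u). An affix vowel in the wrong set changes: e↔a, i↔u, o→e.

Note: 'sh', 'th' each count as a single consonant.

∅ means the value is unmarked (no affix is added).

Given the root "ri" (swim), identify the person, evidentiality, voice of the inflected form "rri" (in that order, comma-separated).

1st person, inferred, causative

Segment: r-ri.
person: r- → 1st person.
evidentiality: ∅ → inferred.
voice: ∅ → causative.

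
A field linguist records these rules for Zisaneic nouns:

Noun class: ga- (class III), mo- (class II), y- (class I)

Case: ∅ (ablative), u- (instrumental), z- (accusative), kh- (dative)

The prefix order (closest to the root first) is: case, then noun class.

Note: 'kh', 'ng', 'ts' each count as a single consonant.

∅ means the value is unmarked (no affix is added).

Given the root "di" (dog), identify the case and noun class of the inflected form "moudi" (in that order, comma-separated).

Segment: mo-u-di.
case: u- → instrumental.
noun class: mo- → class II.

instrumental, class II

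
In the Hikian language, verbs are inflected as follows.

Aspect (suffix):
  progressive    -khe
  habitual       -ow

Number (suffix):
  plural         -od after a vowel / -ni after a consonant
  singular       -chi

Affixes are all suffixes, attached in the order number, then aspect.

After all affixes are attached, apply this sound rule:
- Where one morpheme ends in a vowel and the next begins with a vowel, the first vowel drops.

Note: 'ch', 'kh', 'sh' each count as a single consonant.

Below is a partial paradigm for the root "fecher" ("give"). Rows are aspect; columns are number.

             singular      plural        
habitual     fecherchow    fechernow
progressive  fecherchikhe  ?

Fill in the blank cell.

Attach number plural -ni (after consonant 'r') → fecherni.
Attach aspect progressive -khe → fechernikhe.
Vowel deletion: no change.

fechernikhe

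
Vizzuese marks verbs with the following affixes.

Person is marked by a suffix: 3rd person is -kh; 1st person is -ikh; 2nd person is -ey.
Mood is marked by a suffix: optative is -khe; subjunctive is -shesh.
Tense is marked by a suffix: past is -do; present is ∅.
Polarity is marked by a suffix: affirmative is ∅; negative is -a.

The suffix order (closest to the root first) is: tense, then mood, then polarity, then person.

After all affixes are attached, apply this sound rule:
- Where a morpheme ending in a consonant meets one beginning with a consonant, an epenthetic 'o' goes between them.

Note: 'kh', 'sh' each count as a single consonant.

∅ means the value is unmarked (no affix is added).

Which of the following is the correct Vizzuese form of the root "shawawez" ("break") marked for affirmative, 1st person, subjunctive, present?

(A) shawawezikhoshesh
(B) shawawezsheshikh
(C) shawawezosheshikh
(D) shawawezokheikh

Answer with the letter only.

C

tense = present: zero marking, form stays shawawez.
Attach mood subjunctive -shesh → shawawezshesh.
polarity = affirmative: zero marking, form stays shawawezshesh.
Attach person 1st person -ikh → shawawezsheshikh.
Apply epenthesis: shawawezsheshikh → shawawezosheshikh.
So the correct form is shawawezosheshikh, option (C).
(D) shawawezokheikh is wrong: it uses optative instead of subjunctive for mood.
(A) shawawezikhoshesh is wrong: it has the affixes in the wrong order.
(B) shawawezsheshikh is wrong: it fails to apply the sound rule(s).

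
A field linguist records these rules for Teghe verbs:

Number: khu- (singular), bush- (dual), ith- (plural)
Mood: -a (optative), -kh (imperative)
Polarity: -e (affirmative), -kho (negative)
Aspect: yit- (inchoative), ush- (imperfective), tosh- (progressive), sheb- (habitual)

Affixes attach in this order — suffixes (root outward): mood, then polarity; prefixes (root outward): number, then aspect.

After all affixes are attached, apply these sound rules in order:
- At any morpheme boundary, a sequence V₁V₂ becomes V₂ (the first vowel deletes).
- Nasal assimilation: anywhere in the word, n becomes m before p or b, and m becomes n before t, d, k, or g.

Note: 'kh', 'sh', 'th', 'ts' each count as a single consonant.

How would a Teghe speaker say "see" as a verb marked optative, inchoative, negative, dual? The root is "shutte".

yitbushshuttakho

Attach mood optative -a → shuttea.
Attach number dual bush- → bushshuttea.
Attach polarity negative -kho → bushshutteakho.
Attach aspect inchoative yit- → yitbushshutteakho.
Apply vowel deletion: yitbushshutteakho → yitbushshuttakho.
Nasal assimilation: no change.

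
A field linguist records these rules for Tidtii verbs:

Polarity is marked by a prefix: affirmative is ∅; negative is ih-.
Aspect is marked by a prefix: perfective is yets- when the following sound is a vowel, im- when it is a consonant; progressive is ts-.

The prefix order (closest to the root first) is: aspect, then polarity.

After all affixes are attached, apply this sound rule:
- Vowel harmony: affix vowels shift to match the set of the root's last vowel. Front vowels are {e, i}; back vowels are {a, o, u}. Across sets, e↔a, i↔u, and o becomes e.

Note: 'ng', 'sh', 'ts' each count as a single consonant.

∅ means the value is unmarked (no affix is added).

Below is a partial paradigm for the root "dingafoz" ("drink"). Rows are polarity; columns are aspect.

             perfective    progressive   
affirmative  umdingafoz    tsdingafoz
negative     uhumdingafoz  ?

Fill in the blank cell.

uhtsdingafoz

Attach aspect progressive ts- → tsdingafoz.
Attach polarity negative ih- → ihtsdingafoz.
Apply vowel harmony: ihtsdingafoz → uhtsdingafoz.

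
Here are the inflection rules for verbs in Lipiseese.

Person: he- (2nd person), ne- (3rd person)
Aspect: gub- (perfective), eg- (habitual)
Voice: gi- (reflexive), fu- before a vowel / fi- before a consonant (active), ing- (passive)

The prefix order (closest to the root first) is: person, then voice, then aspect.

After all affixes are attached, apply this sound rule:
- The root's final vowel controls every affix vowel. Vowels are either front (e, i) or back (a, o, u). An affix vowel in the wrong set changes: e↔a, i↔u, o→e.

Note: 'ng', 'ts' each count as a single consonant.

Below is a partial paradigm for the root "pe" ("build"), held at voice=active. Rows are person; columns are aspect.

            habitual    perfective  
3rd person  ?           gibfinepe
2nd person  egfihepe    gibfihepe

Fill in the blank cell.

Attach person 3rd person ne- → nepe.
Attach voice active fi- (before consonant 'n') → finepe.
Attach aspect habitual eg- → egfinepe.
Vowel harmony: no change.

egfinepe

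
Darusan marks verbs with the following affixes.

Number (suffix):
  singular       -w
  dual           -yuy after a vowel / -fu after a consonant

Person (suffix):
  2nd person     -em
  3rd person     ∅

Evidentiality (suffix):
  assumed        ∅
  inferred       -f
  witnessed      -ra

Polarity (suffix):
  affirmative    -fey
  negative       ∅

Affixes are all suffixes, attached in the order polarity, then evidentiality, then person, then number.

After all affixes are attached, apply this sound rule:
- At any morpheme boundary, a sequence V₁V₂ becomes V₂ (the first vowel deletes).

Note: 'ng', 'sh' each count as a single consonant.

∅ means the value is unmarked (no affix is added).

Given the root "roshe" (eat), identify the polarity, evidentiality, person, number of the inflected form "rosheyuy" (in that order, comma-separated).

Segment: roshe-yuy.
polarity: ∅ → negative.
evidentiality: ∅ → assumed.
person: ∅ → 3rd person.
number: -yuy/fu → dual.

negative, assumed, 3rd person, dual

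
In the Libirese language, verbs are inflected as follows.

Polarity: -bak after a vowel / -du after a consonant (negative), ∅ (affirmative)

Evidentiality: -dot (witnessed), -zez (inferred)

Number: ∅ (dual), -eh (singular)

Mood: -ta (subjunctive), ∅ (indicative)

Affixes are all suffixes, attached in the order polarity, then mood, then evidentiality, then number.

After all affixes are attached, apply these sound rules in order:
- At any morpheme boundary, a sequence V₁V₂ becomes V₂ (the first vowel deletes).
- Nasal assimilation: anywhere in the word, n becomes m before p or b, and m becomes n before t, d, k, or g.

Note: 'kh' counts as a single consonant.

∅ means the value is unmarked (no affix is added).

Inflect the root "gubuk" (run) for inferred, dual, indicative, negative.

Attach polarity negative -du (after consonant 'k') → gubukdu.
mood = indicative: zero marking, form stays gubukdu.
Attach evidentiality inferred -zez → gubukduzez.
number = dual: zero marking, form stays gubukduzez.
Vowel deletion: no change.
Nasal assimilation: no change.

gubukduzez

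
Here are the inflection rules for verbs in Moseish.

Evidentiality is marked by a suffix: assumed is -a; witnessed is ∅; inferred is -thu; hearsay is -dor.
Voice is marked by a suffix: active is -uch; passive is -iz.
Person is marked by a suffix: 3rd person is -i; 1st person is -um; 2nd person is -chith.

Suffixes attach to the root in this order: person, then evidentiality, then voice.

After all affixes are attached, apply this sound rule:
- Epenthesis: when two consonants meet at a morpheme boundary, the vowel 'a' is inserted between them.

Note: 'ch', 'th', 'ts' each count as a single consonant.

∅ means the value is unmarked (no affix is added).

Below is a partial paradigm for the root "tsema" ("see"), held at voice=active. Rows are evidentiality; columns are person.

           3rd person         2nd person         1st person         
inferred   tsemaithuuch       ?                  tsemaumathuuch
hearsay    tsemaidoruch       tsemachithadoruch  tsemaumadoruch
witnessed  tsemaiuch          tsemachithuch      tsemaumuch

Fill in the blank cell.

tsemachithathuuch

Attach person 2nd person -chith → tsemachith.
Attach evidentiality inferred -thu → tsemachiththu.
Attach voice active -uch → tsemachiththuuch.
Apply epenthesis: tsemachiththuuch → tsemachithathuuch.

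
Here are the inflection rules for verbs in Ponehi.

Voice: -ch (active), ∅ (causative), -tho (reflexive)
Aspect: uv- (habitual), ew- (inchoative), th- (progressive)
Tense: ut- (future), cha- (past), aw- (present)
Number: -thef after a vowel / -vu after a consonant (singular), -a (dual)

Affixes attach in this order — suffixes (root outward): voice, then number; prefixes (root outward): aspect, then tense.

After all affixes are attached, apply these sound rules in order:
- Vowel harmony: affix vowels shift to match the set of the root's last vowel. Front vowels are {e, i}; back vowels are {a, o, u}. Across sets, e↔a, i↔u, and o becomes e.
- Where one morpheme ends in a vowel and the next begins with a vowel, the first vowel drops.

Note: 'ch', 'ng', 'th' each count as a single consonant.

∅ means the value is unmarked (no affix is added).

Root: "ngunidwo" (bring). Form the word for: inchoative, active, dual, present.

Attach voice active -ch → ngunidwoch.
Attach aspect inchoative ew- → ewngunidwoch.
Attach tense present aw- → awewngunidwoch.
Attach number dual -a → awewngunidwocha.
Apply vowel harmony: awewngunidwocha → awawngunidwocha.
Vowel deletion: no change.

awawngunidwocha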